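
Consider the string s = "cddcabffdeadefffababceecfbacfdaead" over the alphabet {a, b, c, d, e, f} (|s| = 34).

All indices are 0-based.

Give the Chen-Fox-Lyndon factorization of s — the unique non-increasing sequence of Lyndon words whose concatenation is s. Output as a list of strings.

["cdd", "c", "abffdeadefff", "ababceecfbacfdaead"]

emit factor 1: 'cdd' (i=0, period=3)
emit factor 2: 'c' (i=3, period=1)
emit factor 3: 'abffdeadefff' (i=4, period=12)
emit factor 4: 'ababceecfbacfdaead' (i=16, period=18)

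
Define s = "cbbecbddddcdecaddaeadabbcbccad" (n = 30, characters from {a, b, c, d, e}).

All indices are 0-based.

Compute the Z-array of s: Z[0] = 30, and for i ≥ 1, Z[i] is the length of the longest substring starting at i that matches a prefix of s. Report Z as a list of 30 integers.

[30, 0, 0, 0, 2, 0, 0, 0, 0, 0, 1, 0, 0, 1, 0, 0, 0, 0, 0, 0, 0, 0, 0, 0, 2, 0, 1, 1, 0, 0]

Z[0]=30
i=1: i≥r, start 0; Z[1]=0
i=2: i≥r, start 0; Z[2]=0
i=3: i≥r, start 0; Z[3]=0
i=4: i≥r, start 0; Z[4]=2 scan→box=[4,6)
i=5: min(r-i=1, Z[1]=0)=0; Z[5]=0
i=6: i≥r, start 0; Z[6]=0
i=7: i≥r, start 0; Z[7]=0
i=8: i≥r, start 0; Z[8]=0
i=9: i≥r, start 0; Z[9]=0
i=10: i≥r, start 0; Z[10]=1 scan→box=[10,11)
i=11: i≥r, start 0; Z[11]=0
i=12: i≥r, start 0; Z[12]=0
i=13: i≥r, start 0; Z[13]=1 scan→box=[13,14)
i=14: i≥r, start 0; Z[14]=0
i=15: i≥r, start 0; Z[15]=0
i=16: i≥r, start 0; Z[16]=0
i=17: i≥r, start 0; Z[17]=0
i=18: i≥r, start 0; Z[18]=0
i=19: i≥r, start 0; Z[19]=0
i=20: i≥r, start 0; Z[20]=0
i=21: i≥r, start 0; Z[21]=0
i=22: i≥r, start 0; Z[22]=0
i=23: i≥r, start 0; Z[23]=0
i=24: i≥r, start 0; Z[24]=2 scan→box=[24,26)
i=25: min(r-i=1, Z[1]=0)=0; Z[25]=0
i=26: i≥r, start 0; Z[26]=1 scan→box=[26,27)
i=27: i≥r, start 0; Z[27]=1 scan→box=[27,28)
i=28: i≥r, start 0; Z[28]=0
i=29: i≥r, start 0; Z[29]=0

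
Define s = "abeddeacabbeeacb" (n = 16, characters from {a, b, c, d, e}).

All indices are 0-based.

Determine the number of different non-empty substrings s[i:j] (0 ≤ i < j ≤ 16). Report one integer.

rank→(start, suffix):
  0 → (8, 'abbeeacb')
  1 → (0, 'abeddeacabbeeacb')
  2 → (6, 'acabbeeacb')
  3 → (13, 'acb')
  4 → (15, 'b')
  5 → (9, 'bbeeacb')
  6 → (1, 'beddeacabbeeacb')
  7 → (10, 'beeacb')
  8 → (7, 'cabbeeacb')
  9 → (14, 'cb')
  10 → (3, 'ddeacabbeeacb')
  11 → (4, 'deacabbeeacb')
  12 → (5, 'eacabbeeacb')
  13 → (12, 'eacb')
  14 → (2, 'eddeacabbeeacb')
  15 → (11, 'eeacb')

SA = [8, 0, 6, 13, 15, 9, 1, 10, 7, 14, 3, 4, 5, 12, 2, 11]
[i] adj suffixes → lcp
  [1] 8/0 → 2 ('ab')
  [2] 0/6 → 1 ('a')
  [3] 6/13 → 2 ('ac')
  [4] 13/15 → 0 ('')
  [5] 15/9 → 1 ('b')
  [6] 9/1 → 1 ('b')
  [7] 1/10 → 2 ('be')
  [8] 10/7 → 0 ('')
  [9] 7/14 → 1 ('c')
  [10] 14/3 → 0 ('')
  [11] 3/4 → 1 ('d')
  [12] 4/5 → 0 ('')
  [13] 5/12 → 3 ('eac')
  [14] 12/2 → 1 ('e')
  [15] 2/11 → 1 ('e')

n(n+1)/2 = 16·17/2 = 136
Σ LCP = 0 + 2 + 1 + 2 + 0 + 1 + 1 + 2 + 0 + 1 + 0 + 1 + 0 + 3 + 1 + 1 = 16
distinct = 136 − 16 = 120

120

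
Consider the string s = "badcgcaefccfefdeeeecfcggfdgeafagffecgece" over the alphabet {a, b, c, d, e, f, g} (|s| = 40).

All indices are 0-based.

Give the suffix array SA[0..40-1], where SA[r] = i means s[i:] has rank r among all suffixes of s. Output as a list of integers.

sorted suffixes:
  #0 SA[0]=1  'adcgcaefccfefdeeeecfcggfdgeafagffecgece'
  #1 SA[1]=6  'aefccfefdeeeecfcggfdgeafagffecgece'
  #2 SA[2]=28  'afagffecgece'
  #3 SA[3]=30  'agffecgece'
  #4 SA[4]=0  'badcgcaefccfefdeeeecfcggfdgeafagffecgece'
  #5 SA[5]=5  'caefccfefdeeeecfcggfdgeafagffecgece'
  #6 SA[6]=9  'ccfefdeeeecfcggfdgeafagffecgece'
  #7 SA[7]=38  'ce'
  #8 SA[8]=19  'cfcggfdgeafagffecgece'
  #9 SA[9]=10  'cfefdeeeecfcggfdgeafagffecgece'
  #10 SA[10]=3  'cgcaefccfefdeeeecfcggfdgeafagffecgece'
  #11 SA[11]=35  'cgece'
  #12 SA[12]=21  'cggfdgeafagffecgece'
  #13 SA[13]=2  'dcgcaefccfefdeeeecfcggfdgeafagffecgece'
  #14 SA[14]=14  'deeeecfcggfdgeafagffecgece'
  #15 SA[15]=25  'dgeafagffecgece'
  #16 SA[16]=39  'e'
  #17 SA[17]=27  'eafagffecgece'
  #18 SA[18]=37  'ece'
  #19 SA[19]=18  'ecfcggfdgeafagffecgece'
  #20 SA[20]=34  'ecgece'
  #21 SA[21]=17  'eecfcggfdgeafagffecgece'
  #22 SA[22]=16  'eeecfcggfdgeafagffecgece'
  #23 SA[23]=15  'eeeecfcggfdgeafagffecgece'
  #24 SA[24]=7  'efccfefdeeeecfcggfdgeafagffecgece'
  #25 SA[25]=12  'efdeeeecfcggfdgeafagffecgece'
  #26 SA[26]=29  'fagffecgece'
  #27 SA[27]=8  'fccfefdeeeecfcggfdgeafagffecgece'
  #28 SA[28]=20  'fcggfdgeafagffecgece'
  #29 SA[29]=13  'fdeeeecfcggfdgeafagffecgece'
  #30 SA[30]=24  'fdgeafagffecgece'
  #31 SA[31]=33  'fecgece'
  #32 SA[32]=11  'fefdeeeecfcggfdgeafagffecgece'
  #33 SA[33]=32  'ffecgece'
  #34 SA[34]=4  'gcaefccfefdeeeecfcggfdgeafagffecgece'
  #35 SA[35]=26  'geafagffecgece'
  #36 SA[36]=36  'gece'
  #37 SA[37]=23  'gfdgeafagffecgece'
  #38 SA[38]=31  'gffecgece'
  #39 SA[39]=22  'ggfdgeafagffecgece'

[1, 6, 28, 30, 0, 5, 9, 38, 19, 10, 3, 35, 21, 2, 14, 25, 39, 27, 37, 18, 34, 17, 16, 15, 7, 12, 29, 8, 20, 13, 24, 33, 11, 32, 4, 26, 36, 23, 31, 22]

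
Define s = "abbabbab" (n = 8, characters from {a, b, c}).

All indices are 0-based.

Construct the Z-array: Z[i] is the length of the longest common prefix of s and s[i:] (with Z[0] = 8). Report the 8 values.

Z[0]=8
i=1: i≥r, start 0; Z[1]=0
i=2: i≥r, start 0; Z[2]=0
i=3: i≥r, start 0; Z[3]=5 grow→box=[3,8)
i=4: min(r-i=4, Z[1]=0)=0; Z[4]=0
i=5: min(r-i=3, Z[2]=0)=0; Z[5]=0
i=6: min(r-i=2, Z[3]=5)=2; Z[6]=2
i=7: min(r-i=1, Z[4]=0)=0; Z[7]=0

[8, 0, 0, 5, 0, 0, 2, 0]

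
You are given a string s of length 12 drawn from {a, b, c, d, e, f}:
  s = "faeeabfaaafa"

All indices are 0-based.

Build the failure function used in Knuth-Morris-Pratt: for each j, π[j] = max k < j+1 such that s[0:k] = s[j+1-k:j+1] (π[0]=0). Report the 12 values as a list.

π[0] = 0
j=1 s[j]='a': π[1]=0 (border '')
j=2 s[j]='e': π[2]=0 (border '')
j=3 s[j]='e': π[3]=0 (border '')
j=4 s[j]='a': π[4]=0 (border '')
j=5 s[j]='b': π[5]=0 (border '')
j=6 s[j]='f': π[6]=1 (border 'f')
j=7 s[j]='a': π[7]=2 (border 'fa')
j=8 s[j]='a': k: 2→0; π[8]=0 (border '')
j=9 s[j]='a': π[9]=0 (border '')
j=10 s[j]='f': π[10]=1 (border 'f')
j=11 s[j]='a': π[11]=2 (border 'fa')

[0, 0, 0, 0, 0, 0, 1, 2, 0, 0, 1, 2]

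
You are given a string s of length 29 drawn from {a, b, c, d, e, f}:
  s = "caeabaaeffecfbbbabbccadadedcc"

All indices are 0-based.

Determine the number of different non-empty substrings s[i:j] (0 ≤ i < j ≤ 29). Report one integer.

rank→(start, suffix):
  0 → (5, 'aaeffecfbbbabbccadadedcc')
  1 → (3, 'abaaeffecfbbbabbccadadedcc')
  2 → (16, 'abbccadadedcc')
  3 → (21, 'adadedcc')
  4 → (23, 'adedcc')
  5 → (1, 'aeabaaeffecfbbbabbccadadedcc')
  6 → (6, 'aeffecfbbbabbccadadedcc')
  7 → (4, 'baaeffecfbbbabbccadadedcc')
  8 → (15, 'babbccadadedcc')
  9 → (14, 'bbabbccadadedcc')
  10 → (13, 'bbbabbccadadedcc')
  11 → (17, 'bbccadadedcc')
  12 → (18, 'bccadadedcc')
  13 → (28, 'c')
  14 → (20, 'cadadedcc')
  15 → (0, 'caeabaaeffecfbbbabbccadadedcc')
  16 → (27, 'cc')
  17 → (19, 'ccadadedcc')
  18 → (11, 'cfbbbabbccadadedcc')
  19 → (22, 'dadedcc')
  20 → (26, 'dcc')
  21 → (24, 'dedcc')
  22 → (2, 'eabaaeffecfbbbabbccadadedcc')
  23 → (10, 'ecfbbbabbccadadedcc')
  24 → (25, 'edcc')
  25 → (7, 'effecfbbbabbccadadedcc')
  26 → (12, 'fbbbabbccadadedcc')
  27 → (9, 'fecfbbbabbccadadedcc')
  28 → (8, 'ffecfbbbabbccadadedcc')

SA = [5, 3, 16, 21, 23, 1, 6, 4, 15, 14, 13, 17, 18, 28, 20, 0, 27, 19, 11, 22, 26, 24, 2, 10, 25, 7, 12, 9, 8]
rank  pair      lcp
   1  s[5:],s[3:]  1  'a'
   2  s[3:],s[16:]  2  'ab'
   3  s[16:],s[21:]  1  'a'
   4  s[21:],s[23:]  2  'ad'
   5  s[23:],s[1:]  1  'a'
   6  s[1:],s[6:]  2  'ae'
   7  s[6:],s[4:]  0  ''
   8  s[4:],s[15:]  2  'ba'
   9  s[15:],s[14:]  1  'b'
  10  s[14:],s[13:]  2  'bb'
  11  s[13:],s[17:]  2  'bb'
  12  s[17:],s[18:]  1  'b'
  13  s[18:],s[28:]  0  ''
  14  s[28:],s[20:]  1  'c'
  15  s[20:],s[0:]  2  'ca'
  16  s[0:],s[27:]  1  'c'
  17  s[27:],s[19:]  2  'cc'
  18  s[19:],s[11:]  1  'c'
  19  s[11:],s[22:]  0  ''
  20  s[22:],s[26:]  1  'd'
  21  s[26:],s[24:]  1  'd'
  22  s[24:],s[2:]  0  ''
  23  s[2:],s[10:]  1  'e'
  24  s[10:],s[25:]  1  'e'
  25  s[25:],s[7:]  1  'e'
  26  s[7:],s[12:]  0  ''
  27  s[12:],s[9:]  1  'f'
  28  s[9:],s[8:]  1  'f'

n(n+1)/2 = 29·30/2 = 435
Σ LCP = 0 + 1 + 2 + 1 + 2 + 1 + 2 + 0 + 2 + 1 + 2 + 2 + 1 + 0 + 1 + 2 + 1 + 2 + 1 + 0 + 1 + 1 + 0 + 1 + 1 + 1 + 0 + 1 + 1 = 31
distinct = 435 − 31 = 404

404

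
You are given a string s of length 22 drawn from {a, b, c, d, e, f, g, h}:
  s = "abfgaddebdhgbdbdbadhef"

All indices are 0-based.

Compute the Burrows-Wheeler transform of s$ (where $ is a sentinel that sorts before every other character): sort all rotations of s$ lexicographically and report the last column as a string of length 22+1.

f$gbddgeabbadabdhebfhdd

rank  rotation                 last
    0  $abfgaddebdhgbdbdbadhef  f
    1  abfgaddebdhgbdbdbadhef$  $
    2  addebdhgbdbdbadhef$abfg  g
    3  adhef$abfgaddebdhgbdbdb  b
    4  badhef$abfgaddebdhgbdbd  d
    5  bdbadhef$abfgaddebdhgbd  d
    6  bdbdbadhef$abfgaddebdhg  g
    7  bdhgbdbdbadhef$abfgadde  e
    8  bfgaddebdhgbdbdbadhef$a  a
    9  dbadhef$abfgaddebdhgbdb  b
   10  dbdbadhef$abfgaddebdhgb  b
   11  ddebdhgbdbdbadhef$abfga  a
   12  debdhgbdbdbadhef$abfgad  d
   13  dhef$abfgaddebdhgbdbdba  a
   14  dhgbdbdbadhef$abfgaddeb  b
   15  ebdhgbdbdbadhef$abfgadd  d
   16  ef$abfgaddebdhgbdbdbadh  h
   17  f$abfgaddebdhgbdbdbadhe  e
   18  fgaddebdhgbdbdbadhef$ab  b
   19  gaddebdhgbdbdbadhef$abf  f
   20  gbdbdbadhef$abfgaddebdh  h
   21  hef$abfgaddebdhgbdbdbad  d
   22  hgbdbdbadhef$abfgaddebd  d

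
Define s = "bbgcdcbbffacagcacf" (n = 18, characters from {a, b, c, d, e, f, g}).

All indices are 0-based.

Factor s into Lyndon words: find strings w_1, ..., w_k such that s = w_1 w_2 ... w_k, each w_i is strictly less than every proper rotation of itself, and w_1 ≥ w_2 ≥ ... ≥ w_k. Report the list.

emit factor 1: 'bbgcdc' (i=0, period=6)
emit factor 2: 'bbff' (i=6, period=4)
emit factor 3: 'acagcacf' (i=10, period=8)

["bbgcdc", "bbff", "acagcacf"]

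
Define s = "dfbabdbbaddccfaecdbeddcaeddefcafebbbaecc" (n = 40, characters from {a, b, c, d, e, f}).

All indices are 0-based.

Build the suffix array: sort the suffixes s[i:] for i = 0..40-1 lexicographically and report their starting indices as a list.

sorted suffixes:
  #0 SA[0]=3  'abdbbaddccfaecdbeddcaeddefcafebbbaecc'
  #1 SA[1]=8  'addccfaecdbeddcaeddefcafebbbaecc'
  #2 SA[2]=36  'aecc'
  #3 SA[3]=14  'aecdbeddcaeddefcafebbbaecc'
  #4 SA[4]=23  'aeddefcafebbbaecc'
  #5 SA[5]=30  'afebbbaecc'
  #6 SA[6]=2  'babdbbaddccfaecdbeddcaeddefcafebbbaecc'
  #7 SA[7]=7  'baddccfaecdbeddcaeddefcafebbbaecc'
  #8 SA[8]=35  'baecc'
  #9 SA[9]=6  'bbaddccfaecdbeddcaeddefcafebbbaecc'
  #10 SA[10]=34  'bbaecc'
  #11 SA[11]=33  'bbbaecc'
  #12 SA[12]=4  'bdbbaddccfaecdbeddcaeddefcafebbbaecc'
  #13 SA[13]=18  'beddcaeddefcafebbbaecc'
  #14 SA[14]=39  'c'
  #15 SA[15]=22  'caeddefcafebbbaecc'
  #16 SA[16]=29  'cafebbbaecc'
  #17 SA[17]=38  'cc'
  #18 SA[18]=11  'ccfaecdbeddcaeddefcafebbbaecc'
  #19 SA[19]=16  'cdbeddcaeddefcafebbbaecc'
  #20 SA[20]=12  'cfaecdbeddcaeddefcafebbbaecc'
  #21 SA[21]=5  'dbbaddccfaecdbeddcaeddefcafebbbaecc'
  #22 SA[22]=17  'dbeddcaeddefcafebbbaecc'
  #23 SA[23]=21  'dcaeddefcafebbbaecc'
  #24 SA[24]=10  'dccfaecdbeddcaeddefcafebbbaecc'
  #25 SA[25]=20  'ddcaeddefcafebbbaecc'
  #26 SA[26]=9  'ddccfaecdbeddcaeddefcafebbbaecc'
  #27 SA[27]=25  'ddefcafebbbaecc'
  #28 SA[28]=26  'defcafebbbaecc'
  #29 SA[29]=0  'dfbabdbbaddccfaecdbeddcaeddefcafebbbaecc'
  #30 SA[30]=32  'ebbbaecc'
  #31 SA[31]=37  'ecc'
  #32 SA[32]=15  'ecdbeddcaeddefcafebbbaecc'
  #33 SA[33]=19  'eddcaeddefcafebbbaecc'
  #34 SA[34]=24  'eddefcafebbbaecc'
  #35 SA[35]=27  'efcafebbbaecc'
  #36 SA[36]=13  'faecdbeddcaeddefcafebbbaecc'
  #37 SA[37]=1  'fbabdbbaddccfaecdbeddcaeddefcafebbbaecc'
  #38 SA[38]=28  'fcafebbbaecc'
  #39 SA[39]=31  'febbbaecc'

[3, 8, 36, 14, 23, 30, 2, 7, 35, 6, 34, 33, 4, 18, 39, 22, 29, 38, 11, 16, 12, 5, 17, 21, 10, 20, 9, 25, 26, 0, 32, 37, 15, 19, 24, 27, 13, 1, 28, 31]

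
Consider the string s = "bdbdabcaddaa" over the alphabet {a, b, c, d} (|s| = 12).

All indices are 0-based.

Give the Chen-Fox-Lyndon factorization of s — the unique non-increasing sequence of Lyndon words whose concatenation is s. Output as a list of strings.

emit factor 1: 'bd' (i=0, period=2)
emit factor 2: 'bd' (i=2, period=2)
emit factor 3: 'abcadd' (i=4, period=6)
emit factor 4: 'a' (i=10, period=1)
emit factor 5: 'a' (i=11, period=1)

["bd", "bd", "abcadd", "a", "a"]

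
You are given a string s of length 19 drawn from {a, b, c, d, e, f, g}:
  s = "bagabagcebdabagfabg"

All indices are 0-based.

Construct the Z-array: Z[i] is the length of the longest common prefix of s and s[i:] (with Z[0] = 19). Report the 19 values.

[19, 0, 0, 0, 3, 0, 0, 0, 0, 1, 0, 0, 3, 0, 0, 0, 0, 1, 0]

Z[0]=19
i=1: outside box; Z[1]=0
i=2: outside box; Z[2]=0
i=3: outside box; Z[3]=0
i=4: outside box; Z[4]=3 grow→box=[4,7)
i=5: min(r-i=2, Z[1]=0)=0; Z[5]=0
i=6: min(r-i=1, Z[2]=0)=0; Z[6]=0
i=7: outside box; Z[7]=0
i=8: outside box; Z[8]=0
i=9: outside box; Z[9]=1 grow→box=[9,10)
i=10: outside box; Z[10]=0
i=11: outside box; Z[11]=0
i=12: outside box; Z[12]=3 grow→box=[12,15)
i=13: min(r-i=2, Z[1]=0)=0; Z[13]=0
i=14: min(r-i=1, Z[2]=0)=0; Z[14]=0
i=15: outside box; Z[15]=0
i=16: outside box; Z[16]=0
i=17: outside box; Z[17]=1 grow→box=[17,18)
i=18: outside box; Z[18]=0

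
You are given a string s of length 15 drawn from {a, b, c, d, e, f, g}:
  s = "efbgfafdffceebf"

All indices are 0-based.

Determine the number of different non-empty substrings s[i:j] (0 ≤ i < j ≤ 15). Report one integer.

112

rank→(start, suffix):
  0 → (5, 'afdffceebf')
  1 → (13, 'bf')
  2 → (2, 'bgfafdffceebf')
  3 → (10, 'ceebf')
  4 → (7, 'dffceebf')
  5 → (12, 'ebf')
  6 → (11, 'eebf')
  7 → (0, 'efbgfafdffceebf')
  8 → (14, 'f')
  9 → (4, 'fafdffceebf')
  10 → (1, 'fbgfafdffceebf')
  11 → (9, 'fceebf')
  12 → (6, 'fdffceebf')
  13 → (8, 'ffceebf')
  14 → (3, 'gfafdffceebf')

SA = [5, 13, 2, 10, 7, 12, 11, 0, 14, 4, 1, 9, 6, 8, 3]
i: (SA[i-1],SA[i]) lcp shared
  1: (5,13) 0 ''
  2: (13,2) 1 'b'
  3: (2,10) 0 ''
  4: (10,7) 0 ''
  5: (7,12) 0 ''
  6: (12,11) 1 'e'
  7: (11,0) 1 'e'
  8: (0,14) 0 ''
  9: (14,4) 1 'f'
  10: (4,1) 1 'f'
  11: (1,9) 1 'f'
  12: (9,6) 1 'f'
  13: (6,8) 1 'f'
  14: (8,3) 0 ''

n(n+1)/2 = 15·16/2 = 120
Σ LCP = 0 + 0 + 1 + 0 + 0 + 0 + 1 + 1 + 0 + 1 + 1 + 1 + 1 + 1 + 0 = 8
distinct = 120 − 8 = 112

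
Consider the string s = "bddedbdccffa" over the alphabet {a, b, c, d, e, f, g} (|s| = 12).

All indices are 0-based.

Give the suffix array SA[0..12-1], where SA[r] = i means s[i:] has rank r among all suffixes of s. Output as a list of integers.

[11, 5, 0, 7, 8, 4, 6, 1, 2, 3, 10, 9]

rank | idx | suffix
   0 |  11 | a
   1 |   5 | bdccffa
   2 |   0 | bddedbdccffa
   3 |   7 | ccffa
   4 |   8 | cffa
   5 |   4 | dbdccffa
   6 |   6 | dccffa
   7 |   1 | ddedbdccffa
   8 |   2 | dedbdccffa
   9 |   3 | edbdccffa
  10 |  10 | fa
  11 |   9 | ffa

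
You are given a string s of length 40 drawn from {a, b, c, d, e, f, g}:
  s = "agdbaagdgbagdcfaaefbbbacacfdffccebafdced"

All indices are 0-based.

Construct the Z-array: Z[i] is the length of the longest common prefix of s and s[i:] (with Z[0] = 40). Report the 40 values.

[40, 0, 0, 0, 1, 3, 0, 0, 0, 0, 3, 0, 0, 0, 0, 1, 1, 0, 0, 0, 0, 0, 1, 0, 1, 0, 0, 0, 0, 0, 0, 0, 0, 0, 1, 0, 0, 0, 0, 0]

Z[0]=40
i=1: fresh scan; Z[1]=0
i=2: fresh scan; Z[2]=0
i=3: fresh scan; Z[3]=0
i=4: fresh scan; Z[4]=1 scan→box=[4,5)
i=5: fresh scan; Z[5]=3 scan→box=[5,8)
i=6: min(r-i=2, Z[1]=0)=0; Z[6]=0
i=7: min(r-i=1, Z[2]=0)=0; Z[7]=0
i=8: fresh scan; Z[8]=0
i=9: fresh scan; Z[9]=0
i=10: fresh scan; Z[10]=3 scan→box=[10,13)
i=11: min(r-i=2, Z[1]=0)=0; Z[11]=0
i=12: min(r-i=1, Z[2]=0)=0; Z[12]=0
i=13: fresh scan; Z[13]=0
i=14: fresh scan; Z[14]=0
i=15: fresh scan; Z[15]=1 scan→box=[15,16)
i=16: fresh scan; Z[16]=1 scan→box=[16,17)
i=17: fresh scan; Z[17]=0
i=18: fresh scan; Z[18]=0
i=19: fresh scan; Z[19]=0
i=20: fresh scan; Z[20]=0
i=21: fresh scan; Z[21]=0
i=22: fresh scan; Z[22]=1 scan→box=[22,23)
i=23: fresh scan; Z[23]=0
i=24: fresh scan; Z[24]=1 scan→box=[24,25)
i=25: fresh scan; Z[25]=0
i=26: fresh scan; Z[26]=0
i=27: fresh scan; Z[27]=0
i=28: fresh scan; Z[28]=0
i=29: fresh scan; Z[29]=0
i=30: fresh scan; Z[30]=0
i=31: fresh scan; Z[31]=0
i=32: fresh scan; Z[32]=0
i=33: fresh scan; Z[33]=0
i=34: fresh scan; Z[34]=1 scan→box=[34,35)
i=35: fresh scan; Z[35]=0
i=36: fresh scan; Z[36]=0
i=37: fresh scan; Z[37]=0
i=38: fresh scan; Z[38]=0
i=39: fresh scan; Z[39]=0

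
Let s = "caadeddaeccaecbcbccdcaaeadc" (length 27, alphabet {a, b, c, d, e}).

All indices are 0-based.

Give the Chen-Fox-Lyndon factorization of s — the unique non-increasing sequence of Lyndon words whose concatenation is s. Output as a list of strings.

["c", "aadeddaeccaecbcbccdcaaeadc"]

emit factor 1: 'c' (i=0, period=1)
emit factor 2: 'aadeddaeccaecbcbccdcaaeadc' (i=1, period=26)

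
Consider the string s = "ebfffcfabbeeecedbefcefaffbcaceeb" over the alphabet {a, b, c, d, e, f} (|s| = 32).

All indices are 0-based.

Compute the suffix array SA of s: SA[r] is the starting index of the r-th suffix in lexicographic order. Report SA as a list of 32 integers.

rank→(start, suffix):
  0 → (7, 'abbeeecedbefcefaffbcaceeb')
  1 → (27, 'aceeb')
  2 → (22, 'affbcaceeb')
  3 → (31, 'b')
  4 → (8, 'bbeeecedbefcefaffbcaceeb')
  5 → (25, 'bcaceeb')
  6 → (9, 'beeecedbefcefaffbcaceeb')
  7 → (16, 'befcefaffbcaceeb')
  8 → (1, 'bfffcfabbeeecedbefcefaffbcaceeb')
  9 → (26, 'caceeb')
  10 → (13, 'cedbefcefaffbcaceeb')
  11 → (28, 'ceeb')
  12 → (19, 'cefaffbcaceeb')
  13 → (5, 'cfabbeeecedbefcefaffbcaceeb')
  14 → (15, 'dbefcefaffbcaceeb')
  15 → (30, 'eb')
  16 → (0, 'ebfffcfabbeeecedbefcefaffbcaceeb')
  17 → (12, 'ecedbefcefaffbcaceeb')
  18 → (14, 'edbefcefaffbcaceeb')
  19 → (29, 'eeb')
  20 → (11, 'eecedbefcefaffbcaceeb')
  21 → (10, 'eeecedbefcefaffbcaceeb')
  22 → (20, 'efaffbcaceeb')
  23 → (17, 'efcefaffbcaceeb')
  24 → (6, 'fabbeeecedbefcefaffbcaceeb')
  25 → (21, 'faffbcaceeb')
  26 → (24, 'fbcaceeb')
  27 → (18, 'fcefaffbcaceeb')
  28 → (4, 'fcfabbeeecedbefcefaffbcaceeb')
  29 → (23, 'ffbcaceeb')
  30 → (3, 'ffcfabbeeecedbefcefaffbcaceeb')
  31 → (2, 'fffcfabbeeecedbefcefaffbcaceeb')

[7, 27, 22, 31, 8, 25, 9, 16, 1, 26, 13, 28, 19, 5, 15, 30, 0, 12, 14, 29, 11, 10, 20, 17, 6, 21, 24, 18, 4, 23, 3, 2]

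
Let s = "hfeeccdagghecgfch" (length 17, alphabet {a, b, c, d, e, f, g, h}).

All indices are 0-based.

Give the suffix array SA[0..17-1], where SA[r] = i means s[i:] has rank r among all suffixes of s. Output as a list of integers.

[7, 4, 5, 12, 15, 6, 3, 11, 2, 14, 1, 13, 8, 9, 16, 10, 0]

rank→(start, suffix):
  0 → (7, 'agghecgfch')
  1 → (4, 'ccdagghecgfch')
  2 → (5, 'cdagghecgfch')
  3 → (12, 'cgfch')
  4 → (15, 'ch')
  5 → (6, 'dagghecgfch')
  6 → (3, 'eccdagghecgfch')
  7 → (11, 'ecgfch')
  8 → (2, 'eeccdagghecgfch')
  9 → (14, 'fch')
  10 → (1, 'feeccdagghecgfch')
  11 → (13, 'gfch')
  12 → (8, 'gghecgfch')
  13 → (9, 'ghecgfch')
  14 → (16, 'h')
  15 → (10, 'hecgfch')
  16 → (0, 'hfeeccdagghecgfch')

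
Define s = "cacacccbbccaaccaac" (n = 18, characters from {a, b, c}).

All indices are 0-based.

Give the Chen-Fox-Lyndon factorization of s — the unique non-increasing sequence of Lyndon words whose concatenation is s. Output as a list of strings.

["c", "acacccbbcc", "aacc", "aac"]

emit factor 1: 'c' (i=0, period=1)
emit factor 2: 'acacccbbcc' (i=1, period=10)
emit factor 3: 'aacc' (i=11, period=4)
emit factor 4: 'aac' (i=15, period=3)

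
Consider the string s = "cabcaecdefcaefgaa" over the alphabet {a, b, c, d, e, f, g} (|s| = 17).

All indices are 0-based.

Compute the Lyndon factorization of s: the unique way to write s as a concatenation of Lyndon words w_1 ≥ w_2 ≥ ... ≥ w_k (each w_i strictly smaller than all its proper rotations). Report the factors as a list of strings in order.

["c", "abcaecdefcaefg", "a", "a"]

emit factor 1: 'c' (i=0, period=1)
emit factor 2: 'abcaecdefcaefg' (i=1, period=14)
emit factor 3: 'a' (i=15, period=1)
emit factor 4: 'a' (i=16, period=1)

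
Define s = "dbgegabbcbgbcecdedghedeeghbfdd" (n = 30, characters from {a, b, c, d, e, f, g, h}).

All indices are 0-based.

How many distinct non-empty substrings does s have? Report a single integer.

437

rank→(start, suffix):
  0 → (5, 'abbcbgbcecdedghedeeghbfdd')
  1 → (6, 'bbcbgbcecdedghedeeghbfdd')
  2 → (7, 'bcbgbcecdedghedeeghbfdd')
  3 → (11, 'bcecdedghedeeghbfdd')
  4 → (26, 'bfdd')
  5 → (9, 'bgbcecdedghedeeghbfdd')
  6 → (1, 'bgegabbcbgbcecdedghedeeghbfdd')
  7 → (8, 'cbgbcecdedghedeeghbfdd')
  8 → (14, 'cdedghedeeghbfdd')
  9 → (12, 'cecdedghedeeghbfdd')
  10 → (29, 'd')
  11 → (0, 'dbgegabbcbgbcecdedghedeeghbfdd')
  12 → (28, 'dd')
  13 → (15, 'dedghedeeghbfdd')
  14 → (21, 'deeghbfdd')
  15 → (17, 'dghedeeghbfdd')
  16 → (13, 'ecdedghedeeghbfdd')
  17 → (20, 'edeeghbfdd')
  18 → (16, 'edghedeeghbfdd')
  19 → (22, 'eeghbfdd')
  20 → (3, 'egabbcbgbcecdedghedeeghbfdd')
  21 → (23, 'eghbfdd')
  22 → (27, 'fdd')
  23 → (4, 'gabbcbgbcecdedghedeeghbfdd')
  24 → (10, 'gbcecdedghedeeghbfdd')
  25 → (2, 'gegabbcbgbcecdedghedeeghbfdd')
  26 → (24, 'ghbfdd')
  27 → (18, 'ghedeeghbfdd')
  28 → (25, 'hbfdd')
  29 → (19, 'hedeeghbfdd')

SA = [5, 6, 7, 11, 26, 9, 1, 8, 14, 12, 29, 0, 28, 15, 21, 17, 13, 20, 16, 22, 3, 23, 27, 4, 10, 2, 24, 18, 25, 19]
rank  pair      lcp
   1  s[5:],s[6:]  0  ''
   2  s[6:],s[7:]  1  'b'
   3  s[7:],s[11:]  2  'bc'
   4  s[11:],s[26:]  1  'b'
   5  s[26:],s[9:]  1  'b'
   6  s[9:],s[1:]  2  'bg'
   7  s[1:],s[8:]  0  ''
   8  s[8:],s[14:]  1  'c'
   9  s[14:],s[12:]  1  'c'
  10  s[12:],s[29:]  0  ''
  11  s[29:],s[0:]  1  'd'
  12  s[0:],s[28:]  1  'd'
  13  s[28:],s[15:]  1  'd'
  14  s[15:],s[21:]  2  'de'
  15  s[21:],s[17:]  1  'd'
  16  s[17:],s[13:]  0  ''
  17  s[13:],s[20:]  1  'e'
  18  s[20:],s[16:]  2  'ed'
  19  s[16:],s[22:]  1  'e'
  20  s[22:],s[3:]  1  'e'
  21  s[3:],s[23:]  2  'eg'
  22  s[23:],s[27:]  0  ''
  23  s[27:],s[4:]  0  ''
  24  s[4:],s[10:]  1  'g'
  25  s[10:],s[2:]  1  'g'
  26  s[2:],s[24:]  1  'g'
  27  s[24:],s[18:]  2  'gh'
  28  s[18:],s[25:]  0  ''
  29  s[25:],s[19:]  1  'h'

n(n+1)/2 = 30·31/2 = 465
Σ LCP = 0 + 0 + 1 + 2 + 1 + 1 + 2 + 0 + 1 + 1 + 0 + 1 + 1 + 1 + 2 + 1 + 0 + 1 + 2 + 1 + 1 + 2 + 0 + 0 + 1 + 1 + 1 + 2 + 0 + 1 = 28
distinct = 465 − 28 = 437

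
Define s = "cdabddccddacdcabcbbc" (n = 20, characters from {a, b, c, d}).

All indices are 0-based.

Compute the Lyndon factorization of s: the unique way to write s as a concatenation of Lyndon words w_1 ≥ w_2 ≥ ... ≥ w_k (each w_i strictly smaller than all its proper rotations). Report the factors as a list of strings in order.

["cd", "abddccddacdc", "abcbbc"]

emit factor 1: 'cd' (i=0, period=2)
emit factor 2: 'abddccddacdc' (i=2, period=12)
emit factor 3: 'abcbbc' (i=14, period=6)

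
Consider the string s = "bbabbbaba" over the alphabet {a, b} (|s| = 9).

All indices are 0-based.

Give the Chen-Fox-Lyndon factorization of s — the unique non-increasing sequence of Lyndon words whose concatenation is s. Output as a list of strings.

["b", "b", "abbb", "ab", "a"]

emit factor 1: 'b' (i=0, period=1)
emit factor 2: 'b' (i=1, period=1)
emit factor 3: 'abbb' (i=2, period=4)
emit factor 4: 'ab' (i=6, period=2)
emit factor 5: 'a' (i=8, period=1)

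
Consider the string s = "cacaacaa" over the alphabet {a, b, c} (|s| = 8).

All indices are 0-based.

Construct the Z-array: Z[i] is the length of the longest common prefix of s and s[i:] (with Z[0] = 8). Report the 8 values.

Z[0]=8
i=1: fresh scan; Z[1]=0
i=2: fresh scan; Z[2]=2 grow→box=[2,4)
i=3: min(r-i=1, Z[1]=0)=0; Z[3]=0
i=4: fresh scan; Z[4]=0
i=5: fresh scan; Z[5]=2 grow→box=[5,7)
i=6: min(r-i=1, Z[1]=0)=0; Z[6]=0
i=7: fresh scan; Z[7]=0

[8, 0, 2, 0, 0, 2, 0, 0]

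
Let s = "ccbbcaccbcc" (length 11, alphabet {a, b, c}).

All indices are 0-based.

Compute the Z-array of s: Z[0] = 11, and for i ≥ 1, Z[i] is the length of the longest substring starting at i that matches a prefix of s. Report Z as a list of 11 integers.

[11, 1, 0, 0, 1, 0, 3, 1, 0, 2, 1]

Z[0]=11
i=1: fresh scan; Z[1]=1 extend→box=[1,2)
i=2: fresh scan; Z[2]=0
i=3: fresh scan; Z[3]=0
i=4: fresh scan; Z[4]=1 extend→box=[4,5)
i=5: fresh scan; Z[5]=0
i=6: fresh scan; Z[6]=3 extend→box=[6,9)
i=7: min(r-i=2, Z[1]=1)=1; Z[7]=1
i=8: min(r-i=1, Z[2]=0)=0; Z[8]=0
i=9: fresh scan; Z[9]=2 extend→box=[9,11)
i=10: min(r-i=1, Z[1]=1)=1; Z[10]=1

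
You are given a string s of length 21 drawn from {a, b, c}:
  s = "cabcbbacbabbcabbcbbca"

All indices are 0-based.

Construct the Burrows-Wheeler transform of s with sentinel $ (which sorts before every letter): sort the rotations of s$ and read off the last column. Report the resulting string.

acbccbcbccaabbabbb$abb

rank  rotation                last
    0  $cabcbbacbabbcabbcbbca  a
    1  a$cabcbbacbabbcabbcbbc  c
    2  abbcabbcbbca$cabcbbacb  b
    3  abbcbbca$cabcbbacbabbc  c
    4  abcbbacbabbcabbcbbca$c  c
    5  acbabbcabbcbbca$cabcbb  b
    6  babbcabbcbbca$cabcbbac  c
    7  bacbabbcabbcbbca$cabcb  b
    8  bbacbabbcabbcbbca$cabc  c
    9  bbca$cabcbbacbabbcabbc  c
   10  bbcabbcbbca$cabcbbacba  a
   11  bbcbbca$cabcbbacbabbca  a
   12  bca$cabcbbacbabbcabbcb  b
   13  bcabbcbbca$cabcbbacbab  b
   14  bcbbacbabbcabbcbbca$ca  a
   15  bcbbca$cabcbbacbabbcab  b
   16  ca$cabcbbacbabbcabbcbb  b
   17  cabbcbbca$cabcbbacbabb  b
   18  cabcbbacbabbcabbcbbca$  $
   19  cbabbcabbcbbca$cabcbba  a
   20  cbbacbabbcabbcbbca$cab  b
   21  cbbca$cabcbbacbabbcabb  b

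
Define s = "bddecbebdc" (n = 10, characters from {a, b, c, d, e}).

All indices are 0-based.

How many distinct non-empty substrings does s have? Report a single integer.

rank→(start, suffix):
  0 → (7, 'bdc')
  1 → (0, 'bddecbebdc')
  2 → (5, 'bebdc')
  3 → (9, 'c')
  4 → (4, 'cbebdc')
  5 → (8, 'dc')
  6 → (1, 'ddecbebdc')
  7 → (2, 'decbebdc')
  8 → (6, 'ebdc')
  9 → (3, 'ecbebdc')

SA = [7, 0, 5, 9, 4, 8, 1, 2, 6, 3]
i: (SA[i-1],SA[i]) lcp shared
  1: (7,0) 2 'bd'
  2: (0,5) 1 'b'
  3: (5,9) 0 ''
  4: (9,4) 1 'c'
  5: (4,8) 0 ''
  6: (8,1) 1 'd'
  7: (1,2) 1 'd'
  8: (2,6) 0 ''
  9: (6,3) 1 'e'

n(n+1)/2 = 10·11/2 = 55
Σ LCP = 0 + 2 + 1 + 0 + 1 + 0 + 1 + 1 + 0 + 1 = 7
distinct = 55 − 7 = 48

48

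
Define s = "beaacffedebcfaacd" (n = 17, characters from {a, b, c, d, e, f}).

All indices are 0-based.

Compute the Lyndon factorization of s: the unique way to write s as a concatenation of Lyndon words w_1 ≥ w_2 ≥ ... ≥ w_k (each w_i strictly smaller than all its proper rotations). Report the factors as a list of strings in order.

emit factor 1: 'be' (i=0, period=2)
emit factor 2: 'aacffedebcf' (i=2, period=11)
emit factor 3: 'aacd' (i=13, period=4)

["be", "aacffedebcf", "aacd"]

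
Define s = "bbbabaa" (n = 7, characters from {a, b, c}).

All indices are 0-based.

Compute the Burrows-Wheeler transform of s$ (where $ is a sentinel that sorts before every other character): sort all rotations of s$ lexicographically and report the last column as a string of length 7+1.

aabbabb$

rank  rotation  last
    0  $bbbabaa  a
    1  a$bbbaba  a
    2  aa$bbbab  b
    3  abaa$bbb  b
    4  baa$bbba  a
    5  babaa$bb  b
    6  bbabaa$b  b
    7  bbbabaa$  $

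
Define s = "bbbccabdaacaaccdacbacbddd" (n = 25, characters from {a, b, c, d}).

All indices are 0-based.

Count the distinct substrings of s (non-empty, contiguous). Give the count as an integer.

rank→(start, suffix):
  0 → (8, 'aacaaccdacbacbddd')
  1 → (11, 'aaccdacbacbddd')
  2 → (5, 'abdaacaaccdacbacbddd')
  3 → (9, 'acaaccdacbacbddd')
  4 → (16, 'acbacbddd')
  5 → (19, 'acbddd')
  6 → (12, 'accdacbacbddd')
  7 → (18, 'bacbddd')
  8 → (0, 'bbbccabdaacaaccdacbacbddd')
  9 → (1, 'bbccabdaacaaccdacbacbddd')
  10 → (2, 'bccabdaacaaccdacbacbddd')
  11 → (6, 'bdaacaaccdacbacbddd')
  12 → (21, 'bddd')
  13 → (10, 'caaccdacbacbddd')
  14 → (4, 'cabdaacaaccdacbacbddd')
  15 → (17, 'cbacbddd')
  16 → (20, 'cbddd')
  17 → (3, 'ccabdaacaaccdacbacbddd')
  18 → (13, 'ccdacbacbddd')
  19 → (14, 'cdacbacbddd')
  20 → (24, 'd')
  21 → (7, 'daacaaccdacbacbddd')
  22 → (15, 'dacbacbddd')
  23 → (23, 'dd')
  24 → (22, 'ddd')

SA = [8, 11, 5, 9, 16, 19, 12, 18, 0, 1, 2, 6, 21, 10, 4, 17, 20, 3, 13, 14, 24, 7, 15, 23, 22]
i: (SA[i-1],SA[i]) lcp shared
  1: (8,11) 3 'aac'
  2: (11,5) 1 'a'
  3: (5,9) 1 'a'
  4: (9,16) 2 'ac'
  5: (16,19) 3 'acb'
  6: (19,12) 2 'ac'
  7: (12,18) 0 ''
  8: (18,0) 1 'b'
  9: (0,1) 2 'bb'
  10: (1,2) 1 'b'
  11: (2,6) 1 'b'
  12: (6,21) 2 'bd'
  13: (21,10) 0 ''
  14: (10,4) 2 'ca'
  15: (4,17) 1 'c'
  16: (17,20) 2 'cb'
  17: (20,3) 1 'c'
  18: (3,13) 2 'cc'
  19: (13,14) 1 'c'
  20: (14,24) 0 ''
  21: (24,7) 1 'd'
  22: (7,15) 2 'da'
  23: (15,23) 1 'd'
  24: (23,22) 2 'dd'

n(n+1)/2 = 25·26/2 = 325
Σ LCP = 0 + 3 + 1 + 1 + 2 + 3 + 2 + 0 + 1 + 2 + 1 + 1 + 2 + 0 + 2 + 1 + 2 + 1 + 2 + 1 + 0 + 1 + 2 + 1 + 2 = 34
distinct = 325 − 34 = 291

291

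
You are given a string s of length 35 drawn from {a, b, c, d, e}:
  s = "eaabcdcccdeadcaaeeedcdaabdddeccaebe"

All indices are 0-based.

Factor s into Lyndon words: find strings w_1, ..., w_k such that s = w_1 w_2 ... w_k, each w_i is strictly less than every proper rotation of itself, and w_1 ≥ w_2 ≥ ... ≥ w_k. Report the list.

emit factor 1: 'e' (i=0, period=1)
emit factor 2: 'aabcdcccdeadcaaeeedcdaabdddeccaebe' (i=1, period=34)

["e", "aabcdcccdeadcaaeeedcdaabdddeccaebe"]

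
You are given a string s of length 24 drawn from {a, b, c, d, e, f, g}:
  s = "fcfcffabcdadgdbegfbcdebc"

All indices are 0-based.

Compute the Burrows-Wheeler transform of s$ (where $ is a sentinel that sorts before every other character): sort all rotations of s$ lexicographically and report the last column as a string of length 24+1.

rank  rotation                   last
    0  $fcfcffabcdadgdbegfbcdebc  c
    1  abcdadgdbegfbcdebc$fcfcff  f
    2  adgdbegfbcdebc$fcfcffabcd  d
    3  bc$fcfcffabcdadgdbegfbcde  e
    4  bcdadgdbegfbcdebc$fcfcffa  a
    5  bcdebc$fcfcffabcdadgdbegf  f
    6  begfbcdebc$fcfcffabcdadgd  d
    7  c$fcfcffabcdadgdbegfbcdeb  b
    8  cdadgdbegfbcdebc$fcfcffab  b
    9  cdebc$fcfcffabcdadgdbegfb  b
   10  cfcffabcdadgdbegfbcdebc$f  f
   11  cffabcdadgdbegfbcdebc$fcf  f
   12  dadgdbegfbcdebc$fcfcffabc  c
   13  dbegfbcdebc$fcfcffabcdadg  g
   14  debc$fcfcffabcdadgdbegfbc  c
   15  dgdbegfbcdebc$fcfcffabcda  a
   16  ebc$fcfcffabcdadgdbegfbcd  d
   17  egfbcdebc$fcfcffabcdadgdb  b
   18  fabcdadgdbegfbcdebc$fcfcf  f
   19  fbcdebc$fcfcffabcdadgdbeg  g
   20  fcfcffabcdadgdbegfbcdebc$  $
   21  fcffabcdadgdbegfbcdebc$fc  c
   22  ffabcdadgdbegfbcdebc$fcfc  c
   23  gdbegfbcdebc$fcfcffabcdad  d
   24  gfbcdebc$fcfcffabcdadgdbe  e

cfdeafdbbbffcgcadbfg$ccde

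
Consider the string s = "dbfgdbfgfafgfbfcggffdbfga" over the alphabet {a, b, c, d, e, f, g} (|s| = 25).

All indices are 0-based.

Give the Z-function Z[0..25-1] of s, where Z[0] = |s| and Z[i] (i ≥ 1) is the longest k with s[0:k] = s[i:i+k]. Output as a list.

Z[0]=25
i=1: fresh scan; Z[1]=0
i=2: fresh scan; Z[2]=0
i=3: fresh scan; Z[3]=0
i=4: fresh scan; Z[4]=4 grow→box=[4,8)
i=5: min(r-i=3, Z[1]=0)=0; Z[5]=0
i=6: min(r-i=2, Z[2]=0)=0; Z[6]=0
i=7: min(r-i=1, Z[3]=0)=0; Z[7]=0
i=8: fresh scan; Z[8]=0
i=9: fresh scan; Z[9]=0
i=10: fresh scan; Z[10]=0
i=11: fresh scan; Z[11]=0
i=12: fresh scan; Z[12]=0
i=13: fresh scan; Z[13]=0
i=14: fresh scan; Z[14]=0
i=15: fresh scan; Z[15]=0
i=16: fresh scan; Z[16]=0
i=17: fresh scan; Z[17]=0
i=18: fresh scan; Z[18]=0
i=19: fresh scan; Z[19]=0
i=20: fresh scan; Z[20]=4 grow→box=[20,24)
i=21: min(r-i=3, Z[1]=0)=0; Z[21]=0
i=22: min(r-i=2, Z[2]=0)=0; Z[22]=0
i=23: min(r-i=1, Z[3]=0)=0; Z[23]=0
i=24: fresh scan; Z[24]=0

[25, 0, 0, 0, 4, 0, 0, 0, 0, 0, 0, 0, 0, 0, 0, 0, 0, 0, 0, 0, 4, 0, 0, 0, 0]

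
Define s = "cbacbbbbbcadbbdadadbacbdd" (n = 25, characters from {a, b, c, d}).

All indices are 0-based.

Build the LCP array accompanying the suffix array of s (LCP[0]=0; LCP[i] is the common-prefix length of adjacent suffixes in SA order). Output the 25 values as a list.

[0, 3, 1, 2, 3, 0, 4, 1, 4, 3, 2, 2, 1, 1, 2, 0, 1, 2, 2, 0, 1, 3, 1, 2, 1]

rank→(start, suffix):
  0 → (2, 'acbbbbbcadbbdadadbacbdd')
  1 → (20, 'acbdd')
  2 → (15, 'adadbacbdd')
  3 → (17, 'adbacbdd')
  4 → (10, 'adbbdadadbacbdd')
  5 → (1, 'bacbbbbbcadbbdadadbacbdd')
  6 → (19, 'bacbdd')
  7 → (4, 'bbbbbcadbbdadadbacbdd')
  8 → (5, 'bbbbcadbbdadadbacbdd')
  9 → (6, 'bbbcadbbdadadbacbdd')
  10 → (7, 'bbcadbbdadadbacbdd')
  11 → (12, 'bbdadadbacbdd')
  12 → (8, 'bcadbbdadadbacbdd')
  13 → (13, 'bdadadbacbdd')
  14 → (22, 'bdd')
  15 → (9, 'cadbbdadadbacbdd')
  16 → (0, 'cbacbbbbbcadbbdadadbacbdd')
  17 → (3, 'cbbbbbcadbbdadadbacbdd')
  18 → (21, 'cbdd')
  19 → (24, 'd')
  20 → (14, 'dadadbacbdd')
  21 → (16, 'dadbacbdd')
  22 → (18, 'dbacbdd')
  23 → (11, 'dbbdadadbacbdd')
  24 → (23, 'dd')

SA = [2, 20, 15, 17, 10, 1, 19, 4, 5, 6, 7, 12, 8, 13, 22, 9, 0, 3, 21, 24, 14, 16, 18, 11, 23]
rank  pair      lcp
   1  s[2:],s[20:]  3  'acb'
   2  s[20:],s[15:]  1  'a'
   3  s[15:],s[17:]  2  'ad'
   4  s[17:],s[10:]  3  'adb'
   5  s[10:],s[1:]  0  ''
   6  s[1:],s[19:]  4  'bacb'
   7  s[19:],s[4:]  1  'b'
   8  s[4:],s[5:]  4  'bbbb'
   9  s[5:],s[6:]  3  'bbb'
  10  s[6:],s[7:]  2  'bb'
  11  s[7:],s[12:]  2  'bb'
  12  s[12:],s[8:]  1  'b'
  13  s[8:],s[13:]  1  'b'
  14  s[13:],s[22:]  2  'bd'
  15  s[22:],s[9:]  0  ''
  16  s[9:],s[0:]  1  'c'
  17  s[0:],s[3:]  2  'cb'
  18  s[3:],s[21:]  2  'cb'
  19  s[21:],s[24:]  0  ''
  20  s[24:],s[14:]  1  'd'
  21  s[14:],s[16:]  3  'dad'
  22  s[16:],s[18:]  1  'd'
  23  s[18:],s[11:]  2  'db'
  24  s[11:],s[23:]  1  'd'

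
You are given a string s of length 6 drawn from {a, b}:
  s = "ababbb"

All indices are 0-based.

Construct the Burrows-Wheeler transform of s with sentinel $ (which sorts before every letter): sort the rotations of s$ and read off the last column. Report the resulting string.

b$bbaba

rank  rotation last
    0  $ababbb  b
    1  ababbb$  $
    2  abbb$ab  b
    3  b$ababb  b
    4  babbb$a  a
    5  bb$abab  b
    6  bbb$aba  a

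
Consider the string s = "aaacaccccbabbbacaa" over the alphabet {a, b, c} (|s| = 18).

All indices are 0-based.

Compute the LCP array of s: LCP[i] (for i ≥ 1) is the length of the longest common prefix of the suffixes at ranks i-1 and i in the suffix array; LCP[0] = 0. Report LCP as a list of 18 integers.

[0, 1, 2, 2, 1, 1, 3, 2, 0, 2, 1, 2, 0, 2, 1, 1, 2, 3]

rank | idx | suffix
   0 |  17 | a
   1 |  16 | aa
   2 |   0 | aaacaccccbabbbacaa
   3 |   1 | aacaccccbabbbacaa
   4 |  10 | abbbacaa
   5 |  14 | acaa
   6 |   2 | acaccccbabbbacaa
   7 |   4 | accccbabbbacaa
   8 |   9 | babbbacaa
   9 |  13 | bacaa
  10 |  12 | bbacaa
  11 |  11 | bbbacaa
  12 |  15 | caa
  13 |   3 | caccccbabbbacaa
  14 |   8 | cbabbbacaa
  15 |   7 | ccbabbbacaa
  16 |   6 | cccbabbbacaa
  17 |   5 | ccccbabbbacaa

SA = [17, 16, 0, 1, 10, 14, 2, 4, 9, 13, 12, 11, 15, 3, 8, 7, 6, 5]
[i] adj suffixes → lcp
  [1] 17/16 → 1 ('a')
  [2] 16/0 → 2 ('aa')
  [3] 0/1 → 2 ('aa')
  [4] 1/10 → 1 ('a')
  [5] 10/14 → 1 ('a')
  [6] 14/2 → 3 ('aca')
  [7] 2/4 → 2 ('ac')
  [8] 4/9 → 0 ('')
  [9] 9/13 → 2 ('ba')
  [10] 13/12 → 1 ('b')
  [11] 12/11 → 2 ('bb')
  [12] 11/15 → 0 ('')
  [13] 15/3 → 2 ('ca')
  [14] 3/8 → 1 ('c')
  [15] 8/7 → 1 ('c')
  [16] 7/6 → 2 ('cc')
  [17] 6/5 → 3 ('ccc')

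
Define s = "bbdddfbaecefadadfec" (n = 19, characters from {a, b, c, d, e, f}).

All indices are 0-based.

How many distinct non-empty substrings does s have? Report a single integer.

173

rank | idx | suffix
   0 |  12 | adadfec
   1 |  14 | adfec
   2 |   7 | aecefadadfec
   3 |   6 | baecefadadfec
   4 |   0 | bbdddfbaecefadadfec
   5 |   1 | bdddfbaecefadadfec
   6 |  18 | c
   7 |   9 | cefadadfec
   8 |  13 | dadfec
   9 |   2 | dddfbaecefadadfec
  10 |   3 | ddfbaecefadadfec
  11 |   4 | dfbaecefadadfec
  12 |  15 | dfec
  13 |  17 | ec
  14 |   8 | ecefadadfec
  15 |  10 | efadadfec
  16 |  11 | fadadfec
  17 |   5 | fbaecefadadfec
  18 |  16 | fec

SA = [12, 14, 7, 6, 0, 1, 18, 9, 13, 2, 3, 4, 15, 17, 8, 10, 11, 5, 16]
[i] adj suffixes → lcp
  [1] 12/14 → 2 ('ad')
  [2] 14/7 → 1 ('a')
  [3] 7/6 → 0 ('')
  [4] 6/0 → 1 ('b')
  [5] 0/1 → 1 ('b')
  [6] 1/18 → 0 ('')
  [7] 18/9 → 1 ('c')
  [8] 9/13 → 0 ('')
  [9] 13/2 → 1 ('d')
  [10] 2/3 → 2 ('dd')
  [11] 3/4 → 1 ('d')
  [12] 4/15 → 2 ('df')
  [13] 15/17 → 0 ('')
  [14] 17/8 → 2 ('ec')
  [15] 8/10 → 1 ('e')
  [16] 10/11 → 0 ('')
  [17] 11/5 → 1 ('f')
  [18] 5/16 → 1 ('f')

n(n+1)/2 = 19·20/2 = 190
Σ LCP = 0 + 2 + 1 + 0 + 1 + 1 + 0 + 1 + 0 + 1 + 2 + 1 + 2 + 0 + 2 + 1 + 0 + 1 + 1 = 17
distinct = 190 − 17 = 173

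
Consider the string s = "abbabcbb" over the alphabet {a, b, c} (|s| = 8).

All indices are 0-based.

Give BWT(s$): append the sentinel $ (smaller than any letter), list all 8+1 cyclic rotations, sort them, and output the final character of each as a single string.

rank  rotation   last
    0  $abbabcbb  b
    1  abbabcbb$  $
    2  abcbb$abb  b
    3  b$abbabcb  b
    4  babcbb$ab  b
    5  bb$abbabc  c
    6  bbabcbb$a  a
    7  bcbb$abba  a
    8  cbb$abbab  b

b$bbbcaab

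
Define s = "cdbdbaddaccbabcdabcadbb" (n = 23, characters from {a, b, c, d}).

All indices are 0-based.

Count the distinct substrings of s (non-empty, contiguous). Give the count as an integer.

sorted suffixes:
  #0 SA[0]=16  'abcadbb'
  #1 SA[1]=12  'abcdabcadbb'
  #2 SA[2]=8  'accbabcdabcadbb'
  #3 SA[3]=19  'adbb'
  #4 SA[4]=5  'addaccbabcdabcadbb'
  #5 SA[5]=22  'b'
  #6 SA[6]=11  'babcdabcadbb'
  #7 SA[7]=4  'baddaccbabcdabcadbb'
  #8 SA[8]=21  'bb'
  #9 SA[9]=17  'bcadbb'
  #10 SA[10]=13  'bcdabcadbb'
  #11 SA[11]=2  'bdbaddaccbabcdabcadbb'
  #12 SA[12]=18  'cadbb'
  #13 SA[13]=10  'cbabcdabcadbb'
  #14 SA[14]=9  'ccbabcdabcadbb'
  #15 SA[15]=14  'cdabcadbb'
  #16 SA[16]=0  'cdbdbaddaccbabcdabcadbb'
  #17 SA[17]=15  'dabcadbb'
  #18 SA[18]=7  'daccbabcdabcadbb'
  #19 SA[19]=3  'dbaddaccbabcdabcadbb'
  #20 SA[20]=20  'dbb'
  #21 SA[21]=1  'dbdbaddaccbabcdabcadbb'
  #22 SA[22]=6  'ddaccbabcdabcadbb'

SA = [16, 12, 8, 19, 5, 22, 11, 4, 21, 17, 13, 2, 18, 10, 9, 14, 0, 15, 7, 3, 20, 1, 6]
rank  pair      lcp
   1  s[16:],s[12:]  3  'abc'
   2  s[12:],s[8:]  1  'a'
   3  s[8:],s[19:]  1  'a'
   4  s[19:],s[5:]  2  'ad'
   5  s[5:],s[22:]  0  ''
   6  s[22:],s[11:]  1  'b'
   7  s[11:],s[4:]  2  'ba'
   8  s[4:],s[21:]  1  'b'
   9  s[21:],s[17:]  1  'b'
  10  s[17:],s[13:]  2  'bc'
  11  s[13:],s[2:]  1  'b'
  12  s[2:],s[18:]  0  ''
  13  s[18:],s[10:]  1  'c'
  14  s[10:],s[9:]  1  'c'
  15  s[9:],s[14:]  1  'c'
  16  s[14:],s[0:]  2  'cd'
  17  s[0:],s[15:]  0  ''
  18  s[15:],s[7:]  2  'da'
  19  s[7:],s[3:]  1  'd'
  20  s[3:],s[20:]  2  'db'
  21  s[20:],s[1:]  2  'db'
  22  s[1:],s[6:]  1  'd'

n(n+1)/2 = 23·24/2 = 276
Σ LCP = 0 + 3 + 1 + 1 + 2 + 0 + 1 + 2 + 1 + 1 + 2 + 1 + 0 + 1 + 1 + 1 + 2 + 0 + 2 + 1 + 2 + 2 + 1 = 28
distinct = 276 − 28 = 248

248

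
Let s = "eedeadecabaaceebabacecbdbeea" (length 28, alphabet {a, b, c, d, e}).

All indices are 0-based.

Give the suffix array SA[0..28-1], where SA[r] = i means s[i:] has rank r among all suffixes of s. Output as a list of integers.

rank | idx | suffix
   0 |  27 | a
   1 |  10 | aaceebabacecbdbeea
   2 |   8 | abaaceebabacecbdbeea
   3 |  16 | abacecbdbeea
   4 |  18 | acecbdbeea
   5 |  11 | aceebabacecbdbeea
   6 |   4 | adecabaaceebabacecbdbeea
   7 |   9 | baaceebabacecbdbeea
   8 |  15 | babacecbdbeea
   9 |  17 | bacecbdbeea
  10 |  22 | bdbeea
  11 |  24 | beea
  12 |   7 | cabaaceebabacecbdbeea
  13 |  21 | cbdbeea
  14 |  19 | cecbdbeea
  15 |  12 | ceebabacecbdbeea
  16 |  23 | dbeea
  17 |   2 | deadecabaaceebabacecbdbeea
  18 |   5 | decabaaceebabacecbdbeea
  19 |  26 | ea
  20 |   3 | eadecabaaceebabacecbdbeea
  21 |  14 | ebabacecbdbeea
  22 |   6 | ecabaaceebabacecbdbeea
  23 |  20 | ecbdbeea
  24 |   1 | edeadecabaaceebabacecbdbeea
  25 |  25 | eea
  26 |  13 | eebabacecbdbeea
  27 |   0 | eedeadecabaaceebabacecbdbeea

[27, 10, 8, 16, 18, 11, 4, 9, 15, 17, 22, 24, 7, 21, 19, 12, 23, 2, 5, 26, 3, 14, 6, 20, 1, 25, 13, 0]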